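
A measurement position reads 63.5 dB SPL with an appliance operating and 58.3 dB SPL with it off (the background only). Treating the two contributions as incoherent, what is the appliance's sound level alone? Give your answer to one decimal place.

61.9 dB SPL

Subtract intensities: L_src = 10·log₁₀(10^(L_total/10) − 10^(L_bg/10)).
L_src = 10·log₁₀(10^(63.5/10) − 10^(58.3/10)) = 10·log₁₀(1563000) = 61.9 dB SPL.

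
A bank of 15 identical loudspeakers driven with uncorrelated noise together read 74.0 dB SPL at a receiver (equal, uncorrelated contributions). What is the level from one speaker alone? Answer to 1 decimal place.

62.2 dB SPL

15 equal incoherent sources add 10·log₁₀(15) = 11.76 dB over one source.
L_one = 74.0 − 11.76 = 62.2 dB SPL.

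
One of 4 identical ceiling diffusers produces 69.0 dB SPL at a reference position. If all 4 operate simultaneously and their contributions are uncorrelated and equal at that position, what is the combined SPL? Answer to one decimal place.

75.0 dB SPL

4 equal incoherent sources raise the level by 10·log₁₀(4) = 6.02 dB.
L_total = 69.0 + 6.02 = 75.0 dB SPL.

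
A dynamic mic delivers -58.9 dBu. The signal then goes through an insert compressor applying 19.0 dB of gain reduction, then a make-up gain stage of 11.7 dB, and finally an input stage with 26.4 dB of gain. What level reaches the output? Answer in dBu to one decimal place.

Gain stages sum in dB:
-58.9 − 19.0 + 11.7 + 26.4 = -39.8 dBu.

-39.8 dBu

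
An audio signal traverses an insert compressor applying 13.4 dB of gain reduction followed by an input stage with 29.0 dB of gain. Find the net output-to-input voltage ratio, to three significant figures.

6.03

Net gain = (−13.4) + 29.0 = 15.6 dB.
Voltage ratio = 10^(15.6/20) = 6.03.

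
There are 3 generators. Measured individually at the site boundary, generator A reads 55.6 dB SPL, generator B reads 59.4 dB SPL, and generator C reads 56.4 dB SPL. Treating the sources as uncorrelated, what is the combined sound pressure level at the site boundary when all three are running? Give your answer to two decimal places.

Add the sources as powers (linear), then convert back to dB:
L_total = 10·log₁₀(10^(55.6/10) + 10^(59.4/10) + 10^(56.4/10)) = 10·log₁₀(1671000) = 62.23 dB SPL.

62.23 dB SPL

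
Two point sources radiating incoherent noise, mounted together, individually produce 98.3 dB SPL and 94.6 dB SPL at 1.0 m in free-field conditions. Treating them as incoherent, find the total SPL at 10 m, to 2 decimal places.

79.84 dB SPL

Combined at 1.0 m: 10·log₁₀(10^(98.3/10)+10^(94.6/10)) = 99.843 dB SPL.
Then apply −20·log₁₀(10/1.0) = -20.000 dB → 79.84 dB SPL.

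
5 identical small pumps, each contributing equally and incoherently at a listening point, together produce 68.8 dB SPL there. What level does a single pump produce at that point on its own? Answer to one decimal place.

61.8 dB SPL

5 equal incoherent sources add 10·log₁₀(5) = 6.99 dB over one source.
L_one = 68.8 − 6.99 = 61.8 dB SPL.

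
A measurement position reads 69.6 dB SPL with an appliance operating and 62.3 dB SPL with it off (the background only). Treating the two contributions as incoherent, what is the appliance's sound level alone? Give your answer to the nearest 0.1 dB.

68.7 dB SPL

Background correction is a power subtraction:
L_src = 10·log₁₀(10^(69.6/10) − 10^(62.3/10)) = 10·log₁₀(7422000) = 68.7 dB SPL.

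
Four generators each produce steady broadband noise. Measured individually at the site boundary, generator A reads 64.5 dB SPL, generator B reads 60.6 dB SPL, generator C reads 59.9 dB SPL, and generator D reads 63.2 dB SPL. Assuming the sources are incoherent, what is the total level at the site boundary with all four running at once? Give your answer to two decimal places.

Uncorrelated sources add in intensity (power), not in dB.
L_total = 10·log₁₀(10^(64.5/10) + 10^(60.6/10) + 10^(59.9/10) + 10^(63.2/10)) = 10·log₁₀(7033000) = 68.47 dB SPL.

68.47 dB SPL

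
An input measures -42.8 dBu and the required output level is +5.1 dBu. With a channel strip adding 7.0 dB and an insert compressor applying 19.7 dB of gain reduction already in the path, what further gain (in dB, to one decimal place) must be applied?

60.6 dB

The required make-up gain is the shortfall in the dB sum.
G = +5.1 − (-42.8) − 7.0 + 19.7 = 60.6 dB.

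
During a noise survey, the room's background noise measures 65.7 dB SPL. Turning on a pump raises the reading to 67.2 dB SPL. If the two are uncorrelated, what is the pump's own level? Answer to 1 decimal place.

Remove the background by subtracting linear intensities:
L_src = 10·log₁₀(10^(67.2/10) − 10^(65.7/10)) = 10·log₁₀(1533000) = 61.9 dB SPL.

61.9 dB SPL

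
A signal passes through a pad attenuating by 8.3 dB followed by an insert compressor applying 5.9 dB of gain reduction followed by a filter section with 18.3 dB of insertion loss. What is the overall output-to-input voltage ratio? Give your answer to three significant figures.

0.0237

Net gain = (−8.3) + (−5.9) + (−18.3) = -32.5 dB.
Voltage ratio = 10^(-32.5/20) = 0.0237.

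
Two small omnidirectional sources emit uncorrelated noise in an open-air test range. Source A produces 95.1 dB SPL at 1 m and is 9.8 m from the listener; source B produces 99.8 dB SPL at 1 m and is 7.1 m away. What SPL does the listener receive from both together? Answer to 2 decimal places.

At the listener: L_A = 95.1 − 20·log₁₀(9.8) = 75.275 dB; L_B = 99.8 − 20·log₁₀(7.1) = 82.775 dB.
Combined: 10·log₁₀(10^(75.275/10)+10^(82.775/10)) = 83.49 dB SPL.

83.49 dB SPL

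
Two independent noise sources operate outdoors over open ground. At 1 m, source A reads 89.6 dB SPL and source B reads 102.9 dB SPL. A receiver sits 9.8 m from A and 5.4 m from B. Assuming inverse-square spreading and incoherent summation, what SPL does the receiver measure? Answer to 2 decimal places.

At the listener: L_A = 89.6 − 20·log₁₀(9.8) = 69.775 dB; L_B = 102.9 − 20·log₁₀(5.4) = 88.252 dB.
Combined: 10·log₁₀(10^(69.775/10)+10^(88.252/10)) = 88.31 dB SPL.

88.31 dB SPL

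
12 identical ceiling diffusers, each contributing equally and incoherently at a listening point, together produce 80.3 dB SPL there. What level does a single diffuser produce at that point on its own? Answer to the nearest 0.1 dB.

69.5 dB SPL

12 equal incoherent sources add 10·log₁₀(12) = 10.79 dB over one source.
L_one = 80.3 − 10.79 = 69.5 dB SPL.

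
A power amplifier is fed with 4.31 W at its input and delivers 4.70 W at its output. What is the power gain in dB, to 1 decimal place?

0.4 dB

For a power ratio, dB = 10·log₁₀(P₂/P₁).
10·log₁₀(4.70/4.31) = 10·log₁₀(1.090) = 0.4 dB.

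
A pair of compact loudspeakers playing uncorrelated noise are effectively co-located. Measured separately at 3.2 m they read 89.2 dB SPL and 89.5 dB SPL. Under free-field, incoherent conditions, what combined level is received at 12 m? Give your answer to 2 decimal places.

Combined at 3.2 m: 10·log₁₀(10^(89.2/10)+10^(89.5/10)) = 92.363 dB SPL.
Then apply −20·log₁₀(12/3.2) = -11.481 dB → 80.88 dB SPL.

80.88 dB SPL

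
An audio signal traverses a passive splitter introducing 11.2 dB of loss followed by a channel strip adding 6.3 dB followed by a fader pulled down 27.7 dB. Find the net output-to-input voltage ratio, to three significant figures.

0.0234

Net gain = (−11.2) + 6.3 + (−27.7) = -32.6 dB.
Voltage ratio = 10^(-32.6/20) = 0.0234.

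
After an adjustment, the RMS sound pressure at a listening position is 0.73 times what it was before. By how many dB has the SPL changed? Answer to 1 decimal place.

-2.7 dB

Sound pressure is an amplitude quantity: ΔL = 20·log₁₀(p₂/p₁).
20·log₁₀(0.73) = -2.7 dB.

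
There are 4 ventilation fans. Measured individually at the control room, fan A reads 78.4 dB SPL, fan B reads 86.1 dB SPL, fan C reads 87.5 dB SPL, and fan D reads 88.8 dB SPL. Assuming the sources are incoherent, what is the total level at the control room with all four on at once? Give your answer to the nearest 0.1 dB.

Add the sources as powers (linear), then convert back to dB:
L_total = 10·log₁₀(10^(78.4/10) + 10^(86.1/10) + 10^(87.5/10) + 10^(88.8/10)) = 10·log₁₀(1797000000) = 92.5 dB SPL.

92.5 dB SPL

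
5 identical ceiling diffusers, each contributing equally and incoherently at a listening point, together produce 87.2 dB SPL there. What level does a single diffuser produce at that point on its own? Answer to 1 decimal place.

80.2 dB SPL

5 equal incoherent sources add 10·log₁₀(5) = 6.99 dB over one source.
L_one = 87.2 − 6.99 = 80.2 dB SPL.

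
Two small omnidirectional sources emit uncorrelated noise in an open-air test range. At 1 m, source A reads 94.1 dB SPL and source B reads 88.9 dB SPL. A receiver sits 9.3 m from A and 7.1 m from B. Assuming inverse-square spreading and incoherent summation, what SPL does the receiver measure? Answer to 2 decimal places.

76.54 dB SPL

At the listener: L_A = 94.1 − 20·log₁₀(9.3) = 74.730 dB; L_B = 88.9 − 20·log₁₀(7.1) = 71.875 dB.
Combined: 10·log₁₀(10^(74.730/10)+10^(71.875/10)) = 76.54 dB SPL.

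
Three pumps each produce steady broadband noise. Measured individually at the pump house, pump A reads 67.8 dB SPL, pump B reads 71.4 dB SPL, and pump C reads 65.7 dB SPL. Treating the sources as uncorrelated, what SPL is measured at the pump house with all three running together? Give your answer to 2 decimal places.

Incoherent sources sum as intensities:
L_total = 10·log₁₀(10^(67.8/10) + 10^(71.4/10) + 10^(65.7/10)) = 10·log₁₀(23540000) = 73.72 dB SPL.

73.72 dB SPL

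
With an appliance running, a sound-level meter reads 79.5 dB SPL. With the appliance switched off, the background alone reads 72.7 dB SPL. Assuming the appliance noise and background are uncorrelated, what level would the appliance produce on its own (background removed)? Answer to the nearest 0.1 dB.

78.5 dB SPL

Background correction is a power subtraction:
L_src = 10·log₁₀(10^(79.5/10) − 10^(72.7/10)) = 10·log₁₀(70500000) = 78.5 dB SPL.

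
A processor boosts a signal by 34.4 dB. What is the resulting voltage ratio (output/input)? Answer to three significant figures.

Voltage ratio = 10^(dB/20).
10^(34.4/20) = 10^(1.720) = 52.5.

52.5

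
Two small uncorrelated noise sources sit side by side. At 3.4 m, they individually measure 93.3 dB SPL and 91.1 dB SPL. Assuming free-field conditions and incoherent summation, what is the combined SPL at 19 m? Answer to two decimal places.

Combined at 3.4 m: 10·log₁₀(10^(93.3/10)+10^(91.1/10)) = 95.348 dB SPL.
Then apply −20·log₁₀(19/3.4) = -14.945 dB → 80.40 dB SPL.

80.40 dB SPL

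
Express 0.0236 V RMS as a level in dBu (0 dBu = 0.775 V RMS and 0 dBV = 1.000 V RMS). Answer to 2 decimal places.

-30.33 dBu

dBu = 20·log₁₀(V / 0.775 V).
20·log₁₀(0.0236/0.775) = -30.33 dBu.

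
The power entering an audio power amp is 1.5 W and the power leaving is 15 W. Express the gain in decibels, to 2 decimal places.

10.00 dB

Power is a power quantity, so gain = 10·log₁₀(P_out/P_in).
10·log₁₀(15/1.5) = 10·log₁₀(10.00) = 10.00 dB.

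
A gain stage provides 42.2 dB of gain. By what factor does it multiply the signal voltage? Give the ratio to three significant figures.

Voltage ratio = 10^(dB/20).
10^(42.2/20) = 10^(2.110) = 129.

129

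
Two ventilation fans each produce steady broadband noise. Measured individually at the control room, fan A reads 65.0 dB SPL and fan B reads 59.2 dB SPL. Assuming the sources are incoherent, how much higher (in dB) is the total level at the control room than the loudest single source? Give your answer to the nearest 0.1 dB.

Incoherent sources sum as intensities:
L_total = 10·log₁₀(10^(65.0/10) + 10^(59.2/10)) = 66.01 dB SPL.
Excess over the loudest (65.0 dB): 66.01 − 65.0 = 1.0 dB.

1.0 dB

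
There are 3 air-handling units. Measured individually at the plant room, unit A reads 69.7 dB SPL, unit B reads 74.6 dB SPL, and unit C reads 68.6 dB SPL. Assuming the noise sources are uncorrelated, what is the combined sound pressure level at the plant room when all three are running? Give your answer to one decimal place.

76.6 dB SPL

Incoherent sources sum as intensities:
L_total = 10·log₁₀(10^(69.7/10) + 10^(74.6/10) + 10^(68.6/10)) = 10·log₁₀(45420000) = 76.6 dB SPL.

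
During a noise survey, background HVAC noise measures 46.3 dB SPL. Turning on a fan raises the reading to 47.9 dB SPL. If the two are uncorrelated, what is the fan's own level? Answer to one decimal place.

Background correction is a power subtraction:
L_src = 10·log₁₀(10^(47.9/10) − 10^(46.3/10)) = 10·log₁₀(19000) = 42.8 dB SPL.

42.8 dB SPL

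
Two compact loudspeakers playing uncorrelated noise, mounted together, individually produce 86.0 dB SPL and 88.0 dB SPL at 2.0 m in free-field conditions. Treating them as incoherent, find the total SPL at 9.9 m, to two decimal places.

76.23 dB SPL

Combined at 2.0 m: 10·log₁₀(10^(86.0/10)+10^(88.0/10)) = 90.124 dB SPL.
Then apply −20·log₁₀(9.9/2.0) = -13.892 dB → 76.23 dB SPL.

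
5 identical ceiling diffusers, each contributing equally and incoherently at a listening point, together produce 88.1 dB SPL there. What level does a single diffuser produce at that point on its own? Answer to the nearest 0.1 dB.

81.1 dB SPL

5 equal incoherent sources add 10·log₁₀(5) = 6.99 dB over one source.
L_one = 88.1 − 6.99 = 81.1 dB SPL.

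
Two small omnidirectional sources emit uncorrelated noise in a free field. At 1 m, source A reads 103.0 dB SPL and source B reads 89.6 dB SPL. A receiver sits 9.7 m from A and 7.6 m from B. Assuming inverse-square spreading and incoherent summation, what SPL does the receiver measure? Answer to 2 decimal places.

At the listener: L_A = 103.0 − 20·log₁₀(9.7) = 83.265 dB; L_B = 89.6 − 20·log₁₀(7.6) = 71.984 dB.
Combined: 10·log₁₀(10^(83.265/10)+10^(71.984/10)) = 83.58 dB SPL.

83.58 dB SPL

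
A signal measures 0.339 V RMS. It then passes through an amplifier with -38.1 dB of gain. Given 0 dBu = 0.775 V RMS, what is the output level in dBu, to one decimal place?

-45.3 dBu

Input level: 20·log₁₀(0.339/0.775) = -7.18 dBu.
Output: -7.18 − 38.1 = -45.3 dBu.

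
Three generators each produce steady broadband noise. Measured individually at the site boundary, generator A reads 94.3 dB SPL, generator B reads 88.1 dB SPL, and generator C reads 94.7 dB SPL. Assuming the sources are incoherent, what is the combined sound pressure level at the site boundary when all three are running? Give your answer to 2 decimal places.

Add the sources as powers (linear), then convert back to dB:
L_total = 10·log₁₀(10^(94.3/10) + 10^(88.1/10) + 10^(94.7/10)) = 10·log₁₀(6288000000) = 97.99 dB SPL.

97.99 dB SPL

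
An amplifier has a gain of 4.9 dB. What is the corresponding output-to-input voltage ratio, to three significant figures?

1.76

Voltage ratio = 10^(dB/20).
10^(4.9/20) = 10^(0.2450) = 1.76.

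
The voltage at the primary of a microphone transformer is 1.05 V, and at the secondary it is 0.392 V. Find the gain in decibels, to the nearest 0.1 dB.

-8.6 dB

Voltage ratio → dB uses the 20·log₁₀ form:
20·log₁₀(0.392/1.05) = 20·log₁₀(0.3733) = -8.6 dB.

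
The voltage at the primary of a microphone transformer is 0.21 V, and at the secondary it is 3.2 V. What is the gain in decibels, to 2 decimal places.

23.66 dB

Voltage ratio → dB uses the 20·log₁₀ form:
20·log₁₀(3.2/0.21) = 20·log₁₀(15.24) = 23.66 dB.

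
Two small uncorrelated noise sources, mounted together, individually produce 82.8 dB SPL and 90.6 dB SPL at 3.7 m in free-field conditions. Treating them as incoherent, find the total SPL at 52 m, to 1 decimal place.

Combined at 3.7 m: 10·log₁₀(10^(82.8/10)+10^(90.6/10)) = 91.27 dB SPL.
Then apply −20·log₁₀(52/3.7) = -22.96 dB → 68.3 dB SPL.

68.3 dB SPL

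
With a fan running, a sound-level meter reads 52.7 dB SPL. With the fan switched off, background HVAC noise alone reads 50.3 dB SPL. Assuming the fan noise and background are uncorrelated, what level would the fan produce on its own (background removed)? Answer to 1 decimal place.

Remove the background by subtracting linear intensities:
L_src = 10·log₁₀(10^(52.7/10) − 10^(50.3/10)) = 10·log₁₀(79060) = 49.0 dB SPL.

49.0 dB SPL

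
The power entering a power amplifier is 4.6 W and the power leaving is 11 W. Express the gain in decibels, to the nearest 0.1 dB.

3.8 dB

Power is a power quantity, so gain = 10·log₁₀(P_out/P_in).
10·log₁₀(11/4.6) = 10·log₁₀(2.391) = 3.8 dB.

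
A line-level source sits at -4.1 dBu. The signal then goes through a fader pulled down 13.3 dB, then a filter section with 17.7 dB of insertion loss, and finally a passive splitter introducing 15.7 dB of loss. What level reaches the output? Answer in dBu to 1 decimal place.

-50.8 dBu

In dB, series stages simply add:
-4.1 − 13.3 − 17.7 − 15.7 = -50.8 dBu.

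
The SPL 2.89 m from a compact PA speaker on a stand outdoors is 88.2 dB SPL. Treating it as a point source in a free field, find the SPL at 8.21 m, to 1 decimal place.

For a point source in a free field, ΔL = −20·log₁₀(d₂/d₁).
ΔL = −20·log₁₀(8.21/2.89) = -9.07 dB, so L₂ = 88.2 + (-9.07) = 79.1 dB SPL.

79.1 dB SPL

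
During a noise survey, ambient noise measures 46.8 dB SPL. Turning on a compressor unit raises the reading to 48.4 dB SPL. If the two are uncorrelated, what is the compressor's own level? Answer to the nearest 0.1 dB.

43.3 dB SPL

Remove the background by subtracting linear intensities:
L_src = 10·log₁₀(10^(48.4/10) − 10^(46.8/10)) = 10·log₁₀(21320) = 43.3 dB SPL.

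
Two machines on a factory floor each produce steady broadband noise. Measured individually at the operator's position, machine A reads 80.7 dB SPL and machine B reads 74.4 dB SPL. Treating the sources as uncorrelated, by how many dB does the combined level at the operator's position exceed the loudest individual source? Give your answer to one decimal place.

Uncorrelated sources add in intensity (power), not in dB.
L_total = 10·log₁₀(10^(80.7/10) + 10^(74.4/10)) = 81.61 dB SPL.
Excess over the loudest (80.7 dB): 81.61 − 80.7 = 0.9 dB.

0.9 dB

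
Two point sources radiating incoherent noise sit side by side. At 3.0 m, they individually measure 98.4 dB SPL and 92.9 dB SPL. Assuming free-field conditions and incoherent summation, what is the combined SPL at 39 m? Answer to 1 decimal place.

77.2 dB SPL

Combined at 3.0 m: 10·log₁₀(10^(98.4/10)+10^(92.9/10)) = 99.48 dB SPL.
Then apply −20·log₁₀(39/3.0) = -22.28 dB → 77.2 dB SPL.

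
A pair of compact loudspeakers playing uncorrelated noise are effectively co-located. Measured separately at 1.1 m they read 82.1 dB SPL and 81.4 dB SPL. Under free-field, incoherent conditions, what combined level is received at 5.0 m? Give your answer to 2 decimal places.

Combined at 1.1 m: 10·log₁₀(10^(82.1/10)+10^(81.4/10)) = 84.774 dB SPL.
Then apply −20·log₁₀(5.0/1.1) = -13.152 dB → 71.62 dB SPL.

71.62 dB SPL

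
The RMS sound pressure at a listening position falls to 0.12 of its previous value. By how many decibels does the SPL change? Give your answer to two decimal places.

SPL change from a pressure ratio uses the 20·log₁₀ form:
20·log₁₀(0.12) = -18.42 dB.

-18.42 dB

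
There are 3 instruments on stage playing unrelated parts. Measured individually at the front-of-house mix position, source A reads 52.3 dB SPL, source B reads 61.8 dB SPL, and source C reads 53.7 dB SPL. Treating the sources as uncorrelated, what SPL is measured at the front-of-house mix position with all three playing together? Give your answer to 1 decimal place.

Add the sources as powers (linear), then convert back to dB:
L_total = 10·log₁₀(10^(52.3/10) + 10^(61.8/10) + 10^(53.7/10)) = 10·log₁₀(1918000) = 62.8 dB SPL.

62.8 dB SPL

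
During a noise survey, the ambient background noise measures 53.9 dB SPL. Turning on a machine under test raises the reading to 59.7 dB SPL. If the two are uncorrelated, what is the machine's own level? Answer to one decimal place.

58.4 dB SPL

Background correction is a power subtraction:
L_src = 10·log₁₀(10^(59.7/10) − 10^(53.9/10)) = 10·log₁₀(687800) = 58.4 dB SPL.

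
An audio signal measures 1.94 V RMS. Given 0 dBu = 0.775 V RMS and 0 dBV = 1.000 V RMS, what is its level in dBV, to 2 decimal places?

dBV = 20·log₁₀(V / 1.000 V).
20·log₁₀(1.94/1.000) = +5.76 dBV.

+5.76 dBV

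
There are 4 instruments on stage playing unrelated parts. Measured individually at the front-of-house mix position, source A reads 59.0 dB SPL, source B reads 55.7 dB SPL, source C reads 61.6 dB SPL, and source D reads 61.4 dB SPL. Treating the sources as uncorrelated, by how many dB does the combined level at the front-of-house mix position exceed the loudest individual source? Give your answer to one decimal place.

Uncorrelated sources add in intensity (power), not in dB.
L_total = 10·log₁₀(10^(59.0/10) + 10^(55.7/10) + 10^(61.6/10) + 10^(61.4/10)) = 66.01 dB SPL.
Excess over the loudest (61.6 dB): 66.01 − 61.6 = 4.4 dB.

4.4 dB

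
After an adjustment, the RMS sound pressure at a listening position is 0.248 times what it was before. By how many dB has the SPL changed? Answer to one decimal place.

-12.1 dB

SPL change from a pressure ratio uses the 20·log₁₀ form:
20·log₁₀(0.248) = -12.1 dB.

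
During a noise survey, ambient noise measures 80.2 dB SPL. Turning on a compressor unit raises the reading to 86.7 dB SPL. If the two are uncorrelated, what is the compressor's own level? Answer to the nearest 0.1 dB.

85.6 dB SPL

Background correction is a power subtraction:
L_src = 10·log₁₀(10^(86.7/10) − 10^(80.2/10)) = 10·log₁₀(363000000) = 85.6 dB SPL.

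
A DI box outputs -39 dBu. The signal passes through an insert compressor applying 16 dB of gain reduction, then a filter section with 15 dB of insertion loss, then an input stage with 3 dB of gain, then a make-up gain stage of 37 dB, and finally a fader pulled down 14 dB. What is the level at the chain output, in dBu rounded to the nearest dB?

-44 dBu

Cascaded gains and losses add directly in dB.
-39 − 16 − 15 + 3 + 37 − 14 = -44 dBu.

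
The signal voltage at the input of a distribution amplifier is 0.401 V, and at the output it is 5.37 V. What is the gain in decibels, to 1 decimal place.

Voltage is an amplitude quantity, so gain = 20·log₁₀(V_out/V_in).
20·log₁₀(5.37/0.401) = 20·log₁₀(13.39) = 22.5 dB.

22.5 dB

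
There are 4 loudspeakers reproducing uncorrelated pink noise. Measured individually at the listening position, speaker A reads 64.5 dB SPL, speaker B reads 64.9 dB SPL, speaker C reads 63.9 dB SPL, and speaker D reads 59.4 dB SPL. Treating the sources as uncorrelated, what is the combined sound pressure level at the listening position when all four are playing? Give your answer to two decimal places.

Add the sources as powers (linear), then convert back to dB:
L_total = 10·log₁₀(10^(64.5/10) + 10^(64.9/10) + 10^(63.9/10) + 10^(59.4/10)) = 10·log₁₀(9234000) = 69.65 dB SPL.

69.65 dB SPL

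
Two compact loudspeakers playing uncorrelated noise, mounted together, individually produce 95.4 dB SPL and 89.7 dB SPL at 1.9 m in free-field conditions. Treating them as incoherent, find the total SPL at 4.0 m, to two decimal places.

89.97 dB SPL

Combined at 1.9 m: 10·log₁₀(10^(95.4/10)+10^(89.7/10)) = 96.435 dB SPL.
Then apply −20·log₁₀(4.0/1.9) = -6.466 dB → 89.97 dB SPL.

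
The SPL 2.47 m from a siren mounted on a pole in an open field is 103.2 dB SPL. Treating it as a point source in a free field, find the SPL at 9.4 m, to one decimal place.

91.6 dB SPL

For a point source in a free field, ΔL = −20·log₁₀(d₂/d₁).
ΔL = −20·log₁₀(9.4/2.47) = -11.61 dB, so L₂ = 103.2 + (-11.61) = 91.6 dB SPL.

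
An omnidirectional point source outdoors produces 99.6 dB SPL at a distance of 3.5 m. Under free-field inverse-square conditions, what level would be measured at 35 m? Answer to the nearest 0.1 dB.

Free-field point source: level drops by 20·log₁₀ of the distance ratio.
ΔL = −20·log₁₀(35/3.5) = -20.00 dB, so L₂ = 99.6 + (-20.00) = 79.6 dB SPL.

79.6 dB SPL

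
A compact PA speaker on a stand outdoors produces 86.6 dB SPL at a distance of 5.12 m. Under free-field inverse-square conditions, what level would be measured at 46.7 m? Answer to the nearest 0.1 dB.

67.4 dB SPL

For a point source in a free field, ΔL = −20·log₁₀(d₂/d₁).
ΔL = −20·log₁₀(46.7/5.12) = -19.20 dB, so L₂ = 86.6 + (-19.20) = 67.4 dB SPL.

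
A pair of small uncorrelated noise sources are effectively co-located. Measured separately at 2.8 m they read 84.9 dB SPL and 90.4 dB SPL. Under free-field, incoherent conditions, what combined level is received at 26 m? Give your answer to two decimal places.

Combined at 2.8 m: 10·log₁₀(10^(84.9/10)+10^(90.4/10)) = 91.478 dB SPL.
Then apply −20·log₁₀(26/2.8) = -19.356 dB → 72.12 dB SPL.

72.12 dB SPL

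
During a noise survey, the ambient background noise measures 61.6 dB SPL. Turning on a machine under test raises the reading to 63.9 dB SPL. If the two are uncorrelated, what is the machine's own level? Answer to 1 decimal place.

Remove the background by subtracting linear intensities:
L_src = 10·log₁₀(10^(63.9/10) − 10^(61.6/10)) = 10·log₁₀(1009000) = 60.0 dB SPL.

60.0 dB SPL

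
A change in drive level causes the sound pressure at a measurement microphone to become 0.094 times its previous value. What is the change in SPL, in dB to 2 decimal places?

-20.54 dB

Sound pressure is an amplitude quantity: ΔL = 20·log₁₀(p₂/p₁).
20·log₁₀(0.094) = -20.54 dB.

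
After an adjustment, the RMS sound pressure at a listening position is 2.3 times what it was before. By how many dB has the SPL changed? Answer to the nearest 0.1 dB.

7.2 dB

SPL change from a pressure ratio uses the 20·log₁₀ form:
20·log₁₀(2.3) = 7.2 dB.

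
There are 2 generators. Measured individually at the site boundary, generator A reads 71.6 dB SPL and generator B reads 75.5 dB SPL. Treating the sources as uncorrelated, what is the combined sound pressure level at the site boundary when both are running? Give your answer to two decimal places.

76.98 dB SPL

Add the sources as powers (linear), then convert back to dB:
L_total = 10·log₁₀(10^(71.6/10) + 10^(75.5/10)) = 10·log₁₀(49940000) = 76.98 dB SPL.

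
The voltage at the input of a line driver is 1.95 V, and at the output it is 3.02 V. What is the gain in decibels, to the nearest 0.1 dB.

For a voltage ratio, dB = 20·log₁₀(V₂/V₁).
20·log₁₀(3.02/1.95) = 20·log₁₀(1.549) = 3.8 dB.

3.8 dB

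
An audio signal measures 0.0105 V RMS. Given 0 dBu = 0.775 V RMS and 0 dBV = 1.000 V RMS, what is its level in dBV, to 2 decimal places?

dBV = 20·log₁₀(V / 1.000 V).
20·log₁₀(0.0105/1.000) = -39.58 dBV.

-39.58 dBV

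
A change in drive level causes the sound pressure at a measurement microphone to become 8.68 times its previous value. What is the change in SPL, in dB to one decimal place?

SPL change from a pressure ratio uses the 20·log₁₀ form:
20·log₁₀(8.68) = 18.8 dB.

18.8 dB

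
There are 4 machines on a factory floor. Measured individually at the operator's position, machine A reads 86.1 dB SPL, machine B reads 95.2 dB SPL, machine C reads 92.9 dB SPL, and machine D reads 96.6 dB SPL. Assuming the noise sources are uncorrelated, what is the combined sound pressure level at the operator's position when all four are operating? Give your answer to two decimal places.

100.10 dB SPL

Incoherent sources sum as intensities:
L_total = 10·log₁₀(10^(86.1/10) + 10^(95.2/10) + 10^(92.9/10) + 10^(96.6/10)) = 10·log₁₀(10239000000) = 100.10 dB SPL.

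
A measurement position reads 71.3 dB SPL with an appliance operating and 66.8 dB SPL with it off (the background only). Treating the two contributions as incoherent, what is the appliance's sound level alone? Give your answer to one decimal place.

Background correction is a power subtraction:
L_src = 10·log₁₀(10^(71.3/10) − 10^(66.8/10)) = 10·log₁₀(8703000) = 69.4 dB SPL.

69.4 dB SPL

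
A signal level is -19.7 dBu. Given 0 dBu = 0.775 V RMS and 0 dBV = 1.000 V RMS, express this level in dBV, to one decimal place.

-21.9 dBV

The offset between the scales is 20·log₁₀(0.775/1.000) = −2.214 dB.
So dBV = -19.7 − 2.214 = -21.9 dBV.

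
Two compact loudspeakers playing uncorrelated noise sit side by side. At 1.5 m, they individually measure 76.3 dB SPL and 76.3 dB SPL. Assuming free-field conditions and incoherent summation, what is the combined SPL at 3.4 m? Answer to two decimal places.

Combined at 1.5 m: 10·log₁₀(10^(76.3/10)+10^(76.3/10)) = 79.310 dB SPL.
Then apply −20·log₁₀(3.4/1.5) = -7.108 dB → 72.20 dB SPL.

72.20 dB SPL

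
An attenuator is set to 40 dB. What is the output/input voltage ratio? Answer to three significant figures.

0.0100

Voltage ratio = 10^(dB/20).
10^(-40/20) = 10^(-2.000) = 0.0100.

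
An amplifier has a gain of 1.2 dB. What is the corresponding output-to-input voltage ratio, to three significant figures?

1.15

Voltage ratio = 10^(dB/20).
10^(1.2/20) = 10^(0.06000) = 1.15.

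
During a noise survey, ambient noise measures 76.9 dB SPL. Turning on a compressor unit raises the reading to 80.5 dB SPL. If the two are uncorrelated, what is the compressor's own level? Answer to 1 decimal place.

Remove the background by subtracting linear intensities:
L_src = 10·log₁₀(10^(80.5/10) − 10^(76.9/10)) = 10·log₁₀(63220000) = 78.0 dB SPL.

78.0 dB SPL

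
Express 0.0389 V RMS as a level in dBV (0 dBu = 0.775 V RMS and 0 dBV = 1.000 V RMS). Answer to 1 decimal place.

dBV = 20·log₁₀(V / 1.000 V).
20·log₁₀(0.0389/1.000) = -28.2 dBV.

-28.2 dBV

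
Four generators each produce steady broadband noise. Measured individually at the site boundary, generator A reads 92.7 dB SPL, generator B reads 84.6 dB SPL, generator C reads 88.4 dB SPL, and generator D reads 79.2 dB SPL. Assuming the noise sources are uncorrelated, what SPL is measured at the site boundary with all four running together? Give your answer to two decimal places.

Incoherent sources sum as intensities:
L_total = 10·log₁₀(10^(92.7/10) + 10^(84.6/10) + 10^(88.4/10) + 10^(79.2/10)) = 10·log₁₀(2925000000) = 94.66 dB SPL.

94.66 dB SPL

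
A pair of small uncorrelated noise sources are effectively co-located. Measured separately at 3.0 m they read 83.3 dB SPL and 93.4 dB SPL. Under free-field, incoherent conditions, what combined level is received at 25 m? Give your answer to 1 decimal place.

75.4 dB SPL

Combined at 3.0 m: 10·log₁₀(10^(83.3/10)+10^(93.4/10)) = 93.80 dB SPL.
Then apply −20·log₁₀(25/3.0) = -18.42 dB → 75.4 dB SPL.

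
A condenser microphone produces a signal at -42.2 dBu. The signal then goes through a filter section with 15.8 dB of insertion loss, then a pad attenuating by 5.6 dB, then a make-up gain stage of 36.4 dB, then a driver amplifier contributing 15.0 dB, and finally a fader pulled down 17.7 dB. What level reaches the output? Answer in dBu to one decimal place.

Cascaded gains and losses add directly in dB.
-42.2 − 15.8 − 5.6 + 36.4 + 15.0 − 17.7 = -29.9 dBu.

-29.9 dBu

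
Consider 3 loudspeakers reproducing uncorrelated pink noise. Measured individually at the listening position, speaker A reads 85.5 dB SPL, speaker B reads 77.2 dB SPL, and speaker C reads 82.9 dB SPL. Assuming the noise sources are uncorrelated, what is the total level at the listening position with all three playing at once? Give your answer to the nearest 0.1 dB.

Uncorrelated sources add in intensity (power), not in dB.
L_total = 10·log₁₀(10^(85.5/10) + 10^(77.2/10) + 10^(82.9/10)) = 10·log₁₀(602300000) = 87.8 dB SPL.

87.8 dB SPL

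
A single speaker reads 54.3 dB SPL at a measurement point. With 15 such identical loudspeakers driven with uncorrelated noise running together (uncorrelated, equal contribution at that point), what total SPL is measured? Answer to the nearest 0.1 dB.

66.1 dB SPL

15 equal incoherent sources raise the level by 10·log₁₀(15) = 11.76 dB.
L_total = 54.3 + 11.76 = 66.1 dB SPL.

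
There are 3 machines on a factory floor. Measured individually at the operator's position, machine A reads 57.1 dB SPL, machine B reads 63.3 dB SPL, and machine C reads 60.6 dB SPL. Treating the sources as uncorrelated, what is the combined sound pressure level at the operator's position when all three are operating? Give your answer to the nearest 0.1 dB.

Uncorrelated sources add in intensity (power), not in dB.
L_total = 10·log₁₀(10^(57.1/10) + 10^(63.3/10) + 10^(60.6/10)) = 10·log₁₀(3799000) = 65.8 dB SPL.

65.8 dB SPL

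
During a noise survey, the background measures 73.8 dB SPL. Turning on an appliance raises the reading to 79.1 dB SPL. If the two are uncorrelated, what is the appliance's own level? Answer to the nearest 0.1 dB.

77.6 dB SPL

Subtract intensities: L_src = 10·log₁₀(10^(L_total/10) − 10^(L_bg/10)).
L_src = 10·log₁₀(10^(79.1/10) − 10^(73.8/10)) = 10·log₁₀(57290000) = 77.6 dB SPL.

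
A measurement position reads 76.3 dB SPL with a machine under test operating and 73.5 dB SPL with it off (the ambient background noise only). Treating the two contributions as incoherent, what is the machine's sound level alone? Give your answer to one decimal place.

Remove the background by subtracting linear intensities:
L_src = 10·log₁₀(10^(76.3/10) − 10^(73.5/10)) = 10·log₁₀(20270000) = 73.1 dB SPL.

73.1 dB SPL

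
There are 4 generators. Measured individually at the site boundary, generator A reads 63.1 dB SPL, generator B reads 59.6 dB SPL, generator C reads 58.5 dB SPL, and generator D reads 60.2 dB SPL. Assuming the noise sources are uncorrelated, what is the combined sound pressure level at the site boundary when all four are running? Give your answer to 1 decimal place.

66.7 dB SPL

Add the sources as powers (linear), then convert back to dB:
L_total = 10·log₁₀(10^(63.1/10) + 10^(59.6/10) + 10^(58.5/10) + 10^(60.2/10)) = 10·log₁₀(4709000) = 66.7 dB SPL.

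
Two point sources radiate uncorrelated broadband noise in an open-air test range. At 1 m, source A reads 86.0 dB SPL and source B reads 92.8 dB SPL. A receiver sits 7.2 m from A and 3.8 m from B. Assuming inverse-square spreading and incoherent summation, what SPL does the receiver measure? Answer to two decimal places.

81.45 dB SPL

At the listener: L_A = 86.0 − 20·log₁₀(7.2) = 68.853 dB; L_B = 92.8 − 20·log₁₀(3.8) = 81.204 dB.
Combined: 10·log₁₀(10^(68.853/10)+10^(81.204/10)) = 81.45 dB SPL.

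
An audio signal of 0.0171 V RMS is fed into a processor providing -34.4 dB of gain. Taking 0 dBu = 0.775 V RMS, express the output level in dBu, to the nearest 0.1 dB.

-67.5 dBu

Input level: 20·log₁₀(0.0171/0.775) = -33.13 dBu.
Output: -33.13 − 34.4 = -67.5 dBu.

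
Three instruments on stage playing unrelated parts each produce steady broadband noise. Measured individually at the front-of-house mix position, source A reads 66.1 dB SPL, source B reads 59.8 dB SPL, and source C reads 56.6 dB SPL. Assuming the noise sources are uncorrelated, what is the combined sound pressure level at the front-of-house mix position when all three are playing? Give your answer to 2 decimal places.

67.39 dB SPL

Add the sources as powers (linear), then convert back to dB:
L_total = 10·log₁₀(10^(66.1/10) + 10^(59.8/10) + 10^(56.6/10)) = 10·log₁₀(5486000) = 67.39 dB SPL.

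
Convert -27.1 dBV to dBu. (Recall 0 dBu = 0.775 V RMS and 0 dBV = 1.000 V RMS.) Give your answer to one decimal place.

-24.9 dBu

The offset between the scales is 20·log₁₀(0.775/1.000) = −2.214 dB.
So dBu = -27.1 + 2.214 = -24.9 dBu.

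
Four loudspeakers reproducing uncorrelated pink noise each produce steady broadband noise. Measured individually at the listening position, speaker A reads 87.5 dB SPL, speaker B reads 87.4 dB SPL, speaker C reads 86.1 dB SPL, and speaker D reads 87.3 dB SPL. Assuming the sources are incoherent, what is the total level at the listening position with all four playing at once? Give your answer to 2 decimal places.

Incoherent sources sum as intensities:
L_total = 10·log₁₀(10^(87.5/10) + 10^(87.4/10) + 10^(86.1/10) + 10^(87.3/10)) = 10·log₁₀(2056000000) = 93.13 dB SPL.

93.13 dB SPL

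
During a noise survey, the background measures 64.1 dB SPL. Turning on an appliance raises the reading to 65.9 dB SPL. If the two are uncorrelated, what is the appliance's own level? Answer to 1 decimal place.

61.2 dB SPL

Subtract intensities: L_src = 10·log₁₀(10^(L_total/10) − 10^(L_bg/10)).
L_src = 10·log₁₀(10^(65.9/10) − 10^(64.1/10)) = 10·log₁₀(1320000) = 61.2 dB SPL.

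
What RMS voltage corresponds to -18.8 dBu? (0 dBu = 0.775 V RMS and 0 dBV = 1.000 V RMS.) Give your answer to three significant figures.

V = 0.775 V × 10^(-18.8/20).
= 0.775 × 0.1148 = 0.0890 V.

0.0890 V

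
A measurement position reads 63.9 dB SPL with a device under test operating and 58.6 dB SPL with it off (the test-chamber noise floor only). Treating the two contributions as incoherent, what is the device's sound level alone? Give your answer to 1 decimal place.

62.4 dB SPL

Remove the background by subtracting linear intensities:
L_src = 10·log₁₀(10^(63.9/10) − 10^(58.6/10)) = 10·log₁₀(1730000) = 62.4 dB SPL.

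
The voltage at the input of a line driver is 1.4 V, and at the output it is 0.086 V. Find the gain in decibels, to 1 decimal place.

Voltage ratio → dB uses the 20·log₁₀ form:
20·log₁₀(0.086/1.4) = 20·log₁₀(0.06143) = -24.2 dB.

-24.2 dB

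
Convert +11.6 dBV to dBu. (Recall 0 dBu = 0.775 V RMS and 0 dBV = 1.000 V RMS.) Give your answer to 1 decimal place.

+13.8 dBu

The offset between the scales is 20·log₁₀(0.775/1.000) = −2.214 dB.
So dBu = +11.6 + 2.214 = +13.8 dBu.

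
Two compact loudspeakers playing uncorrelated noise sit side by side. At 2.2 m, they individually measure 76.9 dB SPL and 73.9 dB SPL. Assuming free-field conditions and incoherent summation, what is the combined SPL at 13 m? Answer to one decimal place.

Combined at 2.2 m: 10·log₁₀(10^(76.9/10)+10^(73.9/10)) = 78.66 dB SPL.
Then apply −20·log₁₀(13/2.2) = -15.43 dB → 63.2 dB SPL.

63.2 dB SPL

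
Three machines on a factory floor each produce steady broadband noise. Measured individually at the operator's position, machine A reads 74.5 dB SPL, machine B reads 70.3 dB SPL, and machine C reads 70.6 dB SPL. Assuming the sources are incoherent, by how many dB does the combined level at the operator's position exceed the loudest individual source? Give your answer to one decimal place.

Incoherent sources sum as intensities:
L_total = 10·log₁₀(10^(74.5/10) + 10^(70.3/10) + 10^(70.6/10)) = 77.02 dB SPL.
Excess over the loudest (74.5 dB): 77.02 − 74.5 = 2.5 dB.

2.5 dB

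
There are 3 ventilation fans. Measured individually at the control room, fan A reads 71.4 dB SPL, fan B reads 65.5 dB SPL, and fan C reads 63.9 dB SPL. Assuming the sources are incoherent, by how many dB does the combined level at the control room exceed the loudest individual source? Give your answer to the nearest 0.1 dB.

1.6 dB

Add the sources as powers (linear), then convert back to dB:
L_total = 10·log₁₀(10^(71.4/10) + 10^(65.5/10) + 10^(63.9/10)) = 72.97 dB SPL.
Excess over the loudest (71.4 dB): 72.97 − 71.4 = 1.6 dB.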